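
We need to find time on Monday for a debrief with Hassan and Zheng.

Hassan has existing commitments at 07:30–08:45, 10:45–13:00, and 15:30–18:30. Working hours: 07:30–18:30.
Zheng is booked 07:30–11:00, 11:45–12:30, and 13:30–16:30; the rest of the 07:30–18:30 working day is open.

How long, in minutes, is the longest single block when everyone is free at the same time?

30 minutes

Hassan free within 07:30–18:30: 08:45–10:45, 13:00–15:30.
Zheng free within 07:30–18:30: 11:00–11:45, 12:30–13:30, 16:30–18:30.
Hassan ∩ Zheng: 13:00–13:30.
Single common window of 30 minutes.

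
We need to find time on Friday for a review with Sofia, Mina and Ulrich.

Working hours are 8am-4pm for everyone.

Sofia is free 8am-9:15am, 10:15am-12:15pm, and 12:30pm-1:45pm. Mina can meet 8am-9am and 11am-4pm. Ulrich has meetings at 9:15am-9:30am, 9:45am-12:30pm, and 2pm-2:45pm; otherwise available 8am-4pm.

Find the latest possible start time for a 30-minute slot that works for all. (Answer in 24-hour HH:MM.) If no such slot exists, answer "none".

Ulrich free within 08:00–16:00: 08:00–09:15, 09:30–09:45, 12:30–14:00, 14:45–16:00.
Sofia ∩ Mina: 08:00–09:00, 11:00–12:15, 12:30–13:45.
Sofia ∩ Mina ∩ Ulrich: 08:00–09:00, 12:30–13:45.
Windows ≥ 30 min: 08:00–09:00, 12:30–13:45.
Latest start in the last window 12:30–13:45 is 13:45 − 30 min = 13:15.

13:15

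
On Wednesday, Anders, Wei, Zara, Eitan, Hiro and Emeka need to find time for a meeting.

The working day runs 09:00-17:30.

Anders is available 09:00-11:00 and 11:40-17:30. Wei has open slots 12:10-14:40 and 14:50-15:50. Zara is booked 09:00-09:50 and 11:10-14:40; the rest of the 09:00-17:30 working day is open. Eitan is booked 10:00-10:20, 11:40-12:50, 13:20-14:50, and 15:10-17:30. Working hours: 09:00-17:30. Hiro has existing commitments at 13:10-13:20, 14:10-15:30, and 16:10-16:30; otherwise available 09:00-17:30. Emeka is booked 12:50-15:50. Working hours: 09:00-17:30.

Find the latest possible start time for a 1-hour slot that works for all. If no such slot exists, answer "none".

Zara free within 09:00–17:30: 09:50–11:10, 14:40–17:30.
Eitan free within 09:00–17:30: 09:00–10:00, 10:20–11:40, 12:50–13:20, 14:50–15:10.
Hiro free within 09:00–17:30: 09:00–13:10, 13:20–14:10, 15:30–16:10, 16:30–17:30.
Emeka free within 09:00–17:30: 09:00–12:50, 15:50–17:30.
Anders ∩ Wei: 12:10–14:40, 14:50–15:50.
Anders ∩ Wei ∩ Zara: 14:50–15:50.
Anders ∩ Wei ∩ Zara ∩ Eitan: 14:50–15:10.
Anders ∩ Wei ∩ Zara ∩ Eitan ∩ Hiro: (none).
Anders ∩ Wei ∩ Zara ∩ Eitan ∩ Hiro ∩ Emeka: (none).
Windows ≥ 60 min: (none).

none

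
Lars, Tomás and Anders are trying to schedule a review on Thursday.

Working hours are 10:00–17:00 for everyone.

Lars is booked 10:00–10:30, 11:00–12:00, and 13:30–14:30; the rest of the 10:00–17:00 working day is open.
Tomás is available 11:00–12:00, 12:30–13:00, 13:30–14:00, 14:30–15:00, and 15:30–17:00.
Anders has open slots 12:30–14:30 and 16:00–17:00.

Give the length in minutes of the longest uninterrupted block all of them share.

Lars free within 10:00–17:00: 10:30–11:00, 12:00–13:30, 14:30–17:00.
Lars ∩ Tomás: 12:30–13:00, 14:30–15:00, 15:30–17:00.
Lars ∩ Tomás ∩ Anders: 12:30–13:00, 16:00–17:00.
Common window lengths: 30, 60 min; longest is 60.

60 minutes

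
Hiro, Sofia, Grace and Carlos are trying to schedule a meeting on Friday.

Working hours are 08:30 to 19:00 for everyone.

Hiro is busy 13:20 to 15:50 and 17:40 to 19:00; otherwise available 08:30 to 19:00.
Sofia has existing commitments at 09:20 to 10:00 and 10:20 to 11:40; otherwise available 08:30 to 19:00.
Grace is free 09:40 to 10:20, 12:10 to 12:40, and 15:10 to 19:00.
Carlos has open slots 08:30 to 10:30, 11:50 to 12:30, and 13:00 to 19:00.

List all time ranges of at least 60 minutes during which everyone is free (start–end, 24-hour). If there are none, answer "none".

15:50–17:40

Hiro free within 08:30–19:00: 08:30–13:20, 15:50–17:40.
Sofia free within 08:30–19:00: 08:30–09:20, 10:00–10:20, 11:40–19:00.
Hiro ∩ Sofia: 08:30–09:20, 10:00–10:20, 11:40–13:20, 15:50–17:40.
Hiro ∩ Sofia ∩ Grace: 10:00–10:20, 12:10–12:40, 15:50–17:40.
Hiro ∩ Sofia ∩ Grace ∩ Carlos: 10:00–10:20, 12:10–12:30, 15:50–17:40.
Windows ≥ 60 min: 15:50–17:40.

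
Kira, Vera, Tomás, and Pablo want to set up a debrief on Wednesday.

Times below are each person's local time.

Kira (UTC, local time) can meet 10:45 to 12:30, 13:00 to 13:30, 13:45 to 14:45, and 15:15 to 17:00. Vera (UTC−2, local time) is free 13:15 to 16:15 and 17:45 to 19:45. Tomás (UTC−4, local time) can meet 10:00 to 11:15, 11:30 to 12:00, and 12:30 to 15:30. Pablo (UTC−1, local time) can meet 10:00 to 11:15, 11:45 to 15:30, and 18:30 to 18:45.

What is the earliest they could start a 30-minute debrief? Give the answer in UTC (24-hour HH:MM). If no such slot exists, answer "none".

15:30

Kira → UTC: 10:45–12:30, 13:00–13:30, 13:45–14:45, 15:15–17:00.
Vera → UTC: 15:15–18:15, 19:45–21:45.
Tomás → UTC: 14:00–15:15, 15:30–16:00, 16:30–19:30.
Pablo → UTC: 11:00–12:15, 12:45–16:30, 19:30–19:45.
Kira ∩ Vera: 15:15–17:00.
Kira ∩ Vera ∩ Tomás: 15:30–16:00, 16:30–17:00.
Kira ∩ Vera ∩ Tomás ∩ Pablo: 15:30–16:00.
Windows ≥ 30 min: 15:30–16:00.
Earliest such window starts at 15:30.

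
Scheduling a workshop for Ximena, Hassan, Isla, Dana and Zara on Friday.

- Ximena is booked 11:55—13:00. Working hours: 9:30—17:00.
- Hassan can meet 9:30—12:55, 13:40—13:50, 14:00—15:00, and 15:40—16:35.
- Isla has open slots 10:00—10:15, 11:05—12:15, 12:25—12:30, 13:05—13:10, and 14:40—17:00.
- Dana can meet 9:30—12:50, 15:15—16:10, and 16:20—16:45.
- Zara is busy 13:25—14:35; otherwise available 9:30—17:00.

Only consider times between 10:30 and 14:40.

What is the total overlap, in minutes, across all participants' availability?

Ximena free within 09:30–17:00: 09:30–11:55, 13:00–17:00.
Zara free within 09:30–17:00: 09:30–13:25, 14:35–17:00.
Ximena ∩ Hassan: 09:30–11:55, 13:40–13:50, 14:00–15:00, 15:40–16:35.
Ximena ∩ Hassan ∩ Isla: 10:00–10:15, 11:05–11:55, 14:40–15:00, 15:40–16:35.
Ximena ∩ Hassan ∩ Isla ∩ Dana: 10:00–10:15, 11:05–11:55, 15:40–16:10, 16:20–16:35.
Ximena ∩ Hassan ∩ Isla ∩ Dana ∩ Zara: 10:00–10:15, 11:05–11:55, 15:40–16:10, 16:20–16:35.
Restricted to 10:30–14:40: 11:05–11:55.
Total common minutes: 50.

50 minutes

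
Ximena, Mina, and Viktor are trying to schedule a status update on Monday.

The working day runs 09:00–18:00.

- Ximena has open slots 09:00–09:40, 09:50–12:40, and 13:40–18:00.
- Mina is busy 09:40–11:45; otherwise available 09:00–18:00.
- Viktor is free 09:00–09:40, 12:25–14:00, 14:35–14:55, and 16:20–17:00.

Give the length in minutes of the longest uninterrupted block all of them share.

40 minutes

Mina free within 09:00–18:00: 09:00–09:40, 11:45–18:00.
Ximena ∩ Mina: 09:00–09:40, 11:45–12:40, 13:40–18:00.
Ximena ∩ Mina ∩ Viktor: 09:00–09:40, 12:25–12:40, 13:40–14:00, 14:35–14:55, 16:20–17:00.
Common window lengths: 40, 15, 20, 20, 40 min; longest is 40.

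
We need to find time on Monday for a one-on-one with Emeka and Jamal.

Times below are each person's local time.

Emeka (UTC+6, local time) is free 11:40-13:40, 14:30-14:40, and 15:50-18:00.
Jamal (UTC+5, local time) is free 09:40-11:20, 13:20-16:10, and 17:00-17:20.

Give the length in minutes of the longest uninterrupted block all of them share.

Emeka → UTC: 05:40–07:40, 08:30–08:40, 09:50–12:00.
Jamal → UTC: 04:40–06:20, 08:20–11:10, 12:00–12:20.
Emeka ∩ Jamal: 05:40–06:20, 08:30–08:40, 09:50–11:10.
Common window lengths: 40, 10, 80 min; longest is 80.

80 minutes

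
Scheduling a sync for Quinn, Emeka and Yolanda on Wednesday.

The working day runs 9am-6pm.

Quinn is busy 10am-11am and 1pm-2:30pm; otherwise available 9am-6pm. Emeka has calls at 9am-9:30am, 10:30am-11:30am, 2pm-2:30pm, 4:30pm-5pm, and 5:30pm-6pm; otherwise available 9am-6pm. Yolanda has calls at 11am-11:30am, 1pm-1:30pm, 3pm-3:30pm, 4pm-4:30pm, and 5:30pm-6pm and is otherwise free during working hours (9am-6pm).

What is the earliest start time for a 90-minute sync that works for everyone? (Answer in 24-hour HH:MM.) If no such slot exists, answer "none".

Quinn free within 09:00–18:00: 09:00–10:00, 11:00–13:00, 14:30–18:00.
Emeka free within 09:00–18:00: 09:30–10:30, 11:30–14:00, 14:30–16:30, 17:00–17:30.
Yolanda free within 09:00–18:00: 09:00–11:00, 11:30–13:00, 13:30–15:00, 15:30–16:00, 16:30–17:30.
Quinn ∩ Emeka: 09:30–10:00, 11:30–13:00, 14:30–16:30, 17:00–17:30.
Quinn ∩ Emeka ∩ Yolanda: 09:30–10:00, 11:30–13:00, 14:30–15:00, 15:30–16:00, 17:00–17:30.
Windows ≥ 90 min: 11:30–13:00.
Earliest such window starts at 11:30.

11:30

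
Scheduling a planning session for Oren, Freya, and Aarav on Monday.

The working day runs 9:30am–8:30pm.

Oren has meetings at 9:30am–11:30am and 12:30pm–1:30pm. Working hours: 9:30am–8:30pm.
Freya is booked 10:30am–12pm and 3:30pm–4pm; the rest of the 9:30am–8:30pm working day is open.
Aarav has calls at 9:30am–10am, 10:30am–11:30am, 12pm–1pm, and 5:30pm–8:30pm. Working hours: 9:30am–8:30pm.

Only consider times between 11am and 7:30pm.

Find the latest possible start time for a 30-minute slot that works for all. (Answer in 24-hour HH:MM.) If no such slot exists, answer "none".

Oren free within 09:30–20:30: 11:30–12:30, 13:30–20:30.
Freya free within 09:30–20:30: 09:30–10:30, 12:00–15:30, 16:00–20:30.
Aarav free within 09:30–20:30: 10:00–10:30, 11:30–12:00, 13:00–17:30.
Oren ∩ Freya: 12:00–12:30, 13:30–15:30, 16:00–20:30.
Oren ∩ Freya ∩ Aarav: 13:30–15:30, 16:00–17:30.
Restricted to 11:00–19:30: 13:30–15:30, 16:00–17:30.
Windows ≥ 30 min: 13:30–15:30, 16:00–17:30.
Latest start in the last window 16:00–17:30 is 17:30 − 30 min = 17:00.

17:00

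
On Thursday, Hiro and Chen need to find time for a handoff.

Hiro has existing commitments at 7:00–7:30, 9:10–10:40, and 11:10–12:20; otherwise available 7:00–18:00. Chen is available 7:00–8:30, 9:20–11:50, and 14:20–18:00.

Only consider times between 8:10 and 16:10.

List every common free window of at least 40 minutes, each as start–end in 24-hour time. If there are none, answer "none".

Hiro free within 07:00–18:00: 07:30–09:10, 10:40–11:10, 12:20–18:00.
Hiro ∩ Chen: 07:30–08:30, 10:40–11:10, 14:20–18:00.
Restricted to 08:10–16:10: 08:10–08:30, 10:40–11:10, 14:20–16:10.
Windows ≥ 40 min: 14:20–16:10.

14:20–16:10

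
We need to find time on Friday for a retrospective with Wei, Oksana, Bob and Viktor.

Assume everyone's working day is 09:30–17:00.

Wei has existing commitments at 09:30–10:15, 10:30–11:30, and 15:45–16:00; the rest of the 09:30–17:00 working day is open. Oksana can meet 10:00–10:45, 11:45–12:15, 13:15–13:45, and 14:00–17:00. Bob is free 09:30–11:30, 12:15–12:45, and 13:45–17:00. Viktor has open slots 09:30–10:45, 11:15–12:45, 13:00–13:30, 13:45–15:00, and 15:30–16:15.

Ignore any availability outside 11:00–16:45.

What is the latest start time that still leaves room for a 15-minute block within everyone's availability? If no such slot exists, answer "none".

Wei free within 09:30–17:00: 10:15–10:30, 11:30–15:45, 16:00–17:00.
Wei ∩ Oksana: 10:15–10:30, 11:45–12:15, 13:15–13:45, 14:00–15:45, 16:00–17:00.
Wei ∩ Oksana ∩ Bob: 10:15–10:30, 14:00–15:45, 16:00–17:00.
Wei ∩ Oksana ∩ Bob ∩ Viktor: 10:15–10:30, 14:00–15:00, 15:30–15:45, 16:00–16:15.
Restricted to 11:00–16:45: 14:00–15:00, 15:30–15:45, 16:00–16:15.
Windows ≥ 15 min: 14:00–15:00, 15:30–15:45, 16:00–16:15.
Latest start in the last window 16:00–16:15 is 16:15 − 15 min = 16:00.

16:00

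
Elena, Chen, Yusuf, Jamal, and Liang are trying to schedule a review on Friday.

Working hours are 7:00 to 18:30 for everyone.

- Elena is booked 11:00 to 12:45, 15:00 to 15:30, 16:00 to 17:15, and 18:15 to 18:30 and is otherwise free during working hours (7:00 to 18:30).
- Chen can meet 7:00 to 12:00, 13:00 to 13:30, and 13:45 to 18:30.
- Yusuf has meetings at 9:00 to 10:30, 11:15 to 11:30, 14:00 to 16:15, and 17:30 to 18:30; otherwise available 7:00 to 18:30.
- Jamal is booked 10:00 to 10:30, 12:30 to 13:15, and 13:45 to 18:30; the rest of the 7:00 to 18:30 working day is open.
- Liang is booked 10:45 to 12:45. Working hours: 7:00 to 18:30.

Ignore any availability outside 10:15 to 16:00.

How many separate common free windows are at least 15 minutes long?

Elena free within 07:00–18:30: 07:00–11:00, 12:45–15:00, 15:30–16:00, 17:15–18:15.
Yusuf free within 07:00–18:30: 07:00–09:00, 10:30–11:15, 11:30–14:00, 16:15–17:30.
Jamal free within 07:00–18:30: 07:00–10:00, 10:30–12:30, 13:15–13:45.
Liang free within 07:00–18:30: 07:00–10:45, 12:45–18:30.
Elena ∩ Chen: 07:00–11:00, 13:00–13:30, 13:45–15:00, 15:30–16:00, 17:15–18:15.
Elena ∩ Chen ∩ Yusuf: 07:00–09:00, 10:30–11:00, 13:00–13:30, 13:45–14:00, 17:15–17:30.
Elena ∩ Chen ∩ Yusuf ∩ Jamal: 07:00–09:00, 10:30–11:00, 13:15–13:30.
Elena ∩ Chen ∩ Yusuf ∩ Jamal ∩ Liang: 07:00–09:00, 10:30–10:45, 13:15–13:30.
Restricted to 10:15–16:00: 10:30–10:45, 13:15–13:30.
Windows ≥ 15 min: 10:30–10:45, 13:15–13:30.
That's 2 windows.

2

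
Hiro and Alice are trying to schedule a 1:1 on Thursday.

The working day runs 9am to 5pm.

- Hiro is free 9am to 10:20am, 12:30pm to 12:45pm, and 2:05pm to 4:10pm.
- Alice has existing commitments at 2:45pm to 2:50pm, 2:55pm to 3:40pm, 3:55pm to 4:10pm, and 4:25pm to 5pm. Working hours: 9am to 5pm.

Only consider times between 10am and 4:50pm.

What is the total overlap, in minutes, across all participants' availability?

95 minutes

Alice free within 09:00–17:00: 09:00–14:45, 14:50–14:55, 15:40–15:55, 16:10–16:25.
Hiro ∩ Alice: 09:00–10:20, 12:30–12:45, 14:05–14:45, 14:50–14:55, 15:40–15:55.
Restricted to 10:00–16:50: 10:00–10:20, 12:30–12:45, 14:05–14:45, 14:50–14:55, 15:40–15:55.
Total common minutes: 20 + 15 + 40 + 5 + 15 = 95.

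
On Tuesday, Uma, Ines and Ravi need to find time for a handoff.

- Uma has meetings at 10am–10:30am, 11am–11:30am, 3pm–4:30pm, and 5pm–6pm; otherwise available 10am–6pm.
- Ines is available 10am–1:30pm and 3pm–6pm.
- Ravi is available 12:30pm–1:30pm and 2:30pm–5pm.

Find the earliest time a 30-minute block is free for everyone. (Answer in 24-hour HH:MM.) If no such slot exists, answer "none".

12:30

Uma free within 10:00–18:00: 10:30–11:00, 11:30–15:00, 16:30–17:00.
Uma ∩ Ines: 10:30–11:00, 11:30–13:30, 16:30–17:00.
Uma ∩ Ines ∩ Ravi: 12:30–13:30, 16:30–17:00.
Windows ≥ 30 min: 12:30–13:30, 16:30–17:00.
Earliest such window starts at 12:30.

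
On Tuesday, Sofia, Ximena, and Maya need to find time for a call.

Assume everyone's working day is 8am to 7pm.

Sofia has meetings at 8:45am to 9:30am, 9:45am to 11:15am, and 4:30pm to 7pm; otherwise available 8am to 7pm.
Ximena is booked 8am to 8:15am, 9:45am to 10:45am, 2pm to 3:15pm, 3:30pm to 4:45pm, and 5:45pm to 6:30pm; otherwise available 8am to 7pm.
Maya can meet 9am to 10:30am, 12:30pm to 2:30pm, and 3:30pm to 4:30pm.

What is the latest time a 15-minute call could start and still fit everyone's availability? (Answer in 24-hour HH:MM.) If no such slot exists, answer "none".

Sofia free within 08:00–19:00: 08:00–08:45, 09:30–09:45, 11:15–16:30.
Ximena free within 08:00–19:00: 08:15–09:45, 10:45–14:00, 15:15–15:30, 16:45–17:45, 18:30–19:00.
Sofia ∩ Ximena: 08:15–08:45, 09:30–09:45, 11:15–14:00, 15:15–15:30.
Sofia ∩ Ximena ∩ Maya: 09:30–09:45, 12:30–14:00.
Windows ≥ 15 min: 09:30–09:45, 12:30–14:00.
Latest start in the last window 12:30–14:00 is 14:00 − 15 min = 13:45.

13:45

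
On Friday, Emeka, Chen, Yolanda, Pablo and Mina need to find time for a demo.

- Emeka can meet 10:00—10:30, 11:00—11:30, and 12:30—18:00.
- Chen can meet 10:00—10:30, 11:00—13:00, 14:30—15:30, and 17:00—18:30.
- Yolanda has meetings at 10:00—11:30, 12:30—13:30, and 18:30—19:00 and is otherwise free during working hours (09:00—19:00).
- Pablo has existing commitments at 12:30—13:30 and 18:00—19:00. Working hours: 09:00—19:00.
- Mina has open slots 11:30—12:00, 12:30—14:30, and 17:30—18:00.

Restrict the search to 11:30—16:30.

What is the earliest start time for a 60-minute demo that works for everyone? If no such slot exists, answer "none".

none

Yolanda free within 09:00–19:00: 09:00–10:00, 11:30–12:30, 13:30–18:30.
Pablo free within 09:00–19:00: 09:00–12:30, 13:30–18:00.
Emeka ∩ Chen: 10:00–10:30, 11:00–11:30, 12:30–13:00, 14:30–15:30, 17:00–18:00.
Emeka ∩ Chen ∩ Yolanda: 14:30–15:30, 17:00–18:00.
Emeka ∩ Chen ∩ Yolanda ∩ Pablo: 14:30–15:30, 17:00–18:00.
Emeka ∩ Chen ∩ Yolanda ∩ Pablo ∩ Mina: 17:30–18:00.
Restricted to 11:30–16:30: (none).
Windows ≥ 60 min: (none).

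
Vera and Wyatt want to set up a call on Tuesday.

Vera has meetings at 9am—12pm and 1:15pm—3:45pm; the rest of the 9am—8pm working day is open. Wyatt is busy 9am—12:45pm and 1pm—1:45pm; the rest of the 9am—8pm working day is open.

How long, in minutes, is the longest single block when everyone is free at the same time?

255 minutes

Vera free within 09:00–20:00: 12:00–13:15, 15:45–20:00.
Wyatt free within 09:00–20:00: 12:45–13:00, 13:45–20:00.
Vera ∩ Wyatt: 12:45–13:00, 15:45–20:00.
Common window lengths: 15, 255 min; longest is 255.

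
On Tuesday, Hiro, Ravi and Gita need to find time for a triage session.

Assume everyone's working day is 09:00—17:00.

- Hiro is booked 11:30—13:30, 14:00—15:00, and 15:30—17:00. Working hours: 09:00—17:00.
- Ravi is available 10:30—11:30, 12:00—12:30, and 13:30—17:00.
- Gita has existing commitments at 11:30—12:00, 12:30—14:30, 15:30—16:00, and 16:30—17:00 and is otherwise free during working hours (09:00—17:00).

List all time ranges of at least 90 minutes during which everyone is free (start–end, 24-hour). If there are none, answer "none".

Hiro free within 09:00–17:00: 09:00–11:30, 13:30–14:00, 15:00–15:30.
Gita free within 09:00–17:00: 09:00–11:30, 12:00–12:30, 14:30–15:30, 16:00–16:30.
Hiro ∩ Ravi: 10:30–11:30, 13:30–14:00, 15:00–15:30.
Hiro ∩ Ravi ∩ Gita: 10:30–11:30, 15:00–15:30.
Windows ≥ 90 min: (none).

none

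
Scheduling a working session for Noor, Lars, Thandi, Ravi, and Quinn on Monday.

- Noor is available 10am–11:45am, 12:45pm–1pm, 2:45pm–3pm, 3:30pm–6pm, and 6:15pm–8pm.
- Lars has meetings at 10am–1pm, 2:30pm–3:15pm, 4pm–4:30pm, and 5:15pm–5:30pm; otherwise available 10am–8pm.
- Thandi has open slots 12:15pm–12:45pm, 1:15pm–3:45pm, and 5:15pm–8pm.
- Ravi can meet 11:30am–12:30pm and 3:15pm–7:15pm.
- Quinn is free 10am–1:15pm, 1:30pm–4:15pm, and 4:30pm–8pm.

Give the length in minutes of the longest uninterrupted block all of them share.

Lars free within 10:00–20:00: 13:00–14:30, 15:15–16:00, 16:30–17:15, 17:30–20:00.
Noor ∩ Lars: 15:30–16:00, 16:30–17:15, 17:30–18:00, 18:15–20:00.
Noor ∩ Lars ∩ Thandi: 15:30–15:45, 17:30–18:00, 18:15–20:00.
Noor ∩ Lars ∩ Thandi ∩ Ravi: 15:30–15:45, 17:30–18:00, 18:15–19:15.
Noor ∩ Lars ∩ Thandi ∩ Ravi ∩ Quinn: 15:30–15:45, 17:30–18:00, 18:15–19:15.
Common window lengths: 15, 30, 60 min; longest is 60.

60 minutes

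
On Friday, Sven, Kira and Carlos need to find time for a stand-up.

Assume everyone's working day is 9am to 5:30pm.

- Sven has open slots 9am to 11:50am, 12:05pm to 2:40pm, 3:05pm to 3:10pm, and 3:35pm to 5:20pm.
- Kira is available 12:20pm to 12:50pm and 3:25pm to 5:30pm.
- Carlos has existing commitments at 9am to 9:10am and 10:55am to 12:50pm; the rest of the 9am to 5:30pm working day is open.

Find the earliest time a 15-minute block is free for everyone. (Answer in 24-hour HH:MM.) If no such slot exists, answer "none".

Carlos free within 09:00–17:30: 09:10–10:55, 12:50–17:30.
Sven ∩ Kira: 12:20–12:50, 15:35–17:20.
Sven ∩ Kira ∩ Carlos: 15:35–17:20.
Windows ≥ 15 min: 15:35–17:20.
Earliest such window starts at 15:35.

15:35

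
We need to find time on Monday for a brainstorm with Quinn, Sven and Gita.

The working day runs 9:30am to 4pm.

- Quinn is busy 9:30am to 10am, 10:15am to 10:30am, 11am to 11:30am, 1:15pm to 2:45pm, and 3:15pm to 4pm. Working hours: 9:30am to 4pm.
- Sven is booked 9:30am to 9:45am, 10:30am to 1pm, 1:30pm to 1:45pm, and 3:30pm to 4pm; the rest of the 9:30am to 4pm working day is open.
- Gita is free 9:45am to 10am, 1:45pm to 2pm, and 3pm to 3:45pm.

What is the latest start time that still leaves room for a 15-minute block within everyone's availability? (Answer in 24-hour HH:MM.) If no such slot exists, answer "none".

Quinn free within 09:30–16:00: 10:00–10:15, 10:30–11:00, 11:30–13:15, 14:45–15:15.
Sven free within 09:30–16:00: 09:45–10:30, 13:00–13:30, 13:45–15:30.
Quinn ∩ Sven: 10:00–10:15, 13:00–13:15, 14:45–15:15.
Quinn ∩ Sven ∩ Gita: 15:00–15:15.
Windows ≥ 15 min: 15:00–15:15.
Latest start in the last window 15:00–15:15 is 15:15 − 15 min = 15:00.

15:00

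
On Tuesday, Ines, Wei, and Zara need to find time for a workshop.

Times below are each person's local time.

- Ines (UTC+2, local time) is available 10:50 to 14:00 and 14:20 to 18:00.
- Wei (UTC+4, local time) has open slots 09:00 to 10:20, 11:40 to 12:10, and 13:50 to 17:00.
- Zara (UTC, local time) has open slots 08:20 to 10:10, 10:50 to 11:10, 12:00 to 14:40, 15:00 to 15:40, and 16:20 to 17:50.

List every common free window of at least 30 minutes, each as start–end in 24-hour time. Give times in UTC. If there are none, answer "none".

12:20–13:00

Ines → UTC: 08:50–12:00, 12:20–16:00.
Wei → UTC: 05:00–06:20, 07:40–08:10, 09:50–13:00.
Zara → UTC: 08:20–10:10, 10:50–11:10, 12:00–14:40, 15:00–15:40, 16:20–17:50.
Ines ∩ Wei: 09:50–12:00, 12:20–13:00.
Ines ∩ Wei ∩ Zara: 09:50–10:10, 10:50–11:10, 12:20–13:00.
Windows ≥ 30 min: 12:20–13:00.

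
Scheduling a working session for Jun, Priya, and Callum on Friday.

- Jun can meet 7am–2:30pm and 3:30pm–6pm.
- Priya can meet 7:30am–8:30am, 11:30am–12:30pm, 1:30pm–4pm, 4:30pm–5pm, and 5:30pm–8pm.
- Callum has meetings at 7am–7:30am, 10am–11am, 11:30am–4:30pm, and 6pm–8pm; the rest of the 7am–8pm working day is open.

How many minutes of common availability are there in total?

120 minutes

Callum free within 07:00–20:00: 07:30–10:00, 11:00–11:30, 16:30–18:00.
Jun ∩ Priya: 07:30–08:30, 11:30–12:30, 13:30–14:30, 15:30–16:00, 16:30–17:00, 17:30–18:00.
Jun ∩ Priya ∩ Callum: 07:30–08:30, 16:30–17:00, 17:30–18:00.
Total common minutes: 60 + 30 + 30 = 120.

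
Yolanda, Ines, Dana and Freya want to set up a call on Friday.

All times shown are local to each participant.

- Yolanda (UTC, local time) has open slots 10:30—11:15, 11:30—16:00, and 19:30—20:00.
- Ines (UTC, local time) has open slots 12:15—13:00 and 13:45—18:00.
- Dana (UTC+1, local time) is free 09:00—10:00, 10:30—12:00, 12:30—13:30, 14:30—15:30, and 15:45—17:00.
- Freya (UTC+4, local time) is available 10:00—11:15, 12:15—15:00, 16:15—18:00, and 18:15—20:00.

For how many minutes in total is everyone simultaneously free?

Yolanda → UTC: 10:30–11:15, 11:30–16:00, 19:30–20:00.
Ines → UTC: 12:15–13:00, 13:45–18:00.
Dana → UTC: 08:00–09:00, 09:30–11:00, 11:30–12:30, 13:30–14:30, 14:45–16:00.
Freya → UTC: 06:00–07:15, 08:15–11:00, 12:15–14:00, 14:15–16:00.
Yolanda ∩ Ines: 12:15–13:00, 13:45–16:00.
Yolanda ∩ Ines ∩ Dana: 12:15–12:30, 13:45–14:30, 14:45–16:00.
Yolanda ∩ Ines ∩ Dana ∩ Freya: 12:15–12:30, 13:45–14:00, 14:15–14:30, 14:45–16:00.
Total common minutes: 15 + 15 + 15 + 75 = 120.

120 minutes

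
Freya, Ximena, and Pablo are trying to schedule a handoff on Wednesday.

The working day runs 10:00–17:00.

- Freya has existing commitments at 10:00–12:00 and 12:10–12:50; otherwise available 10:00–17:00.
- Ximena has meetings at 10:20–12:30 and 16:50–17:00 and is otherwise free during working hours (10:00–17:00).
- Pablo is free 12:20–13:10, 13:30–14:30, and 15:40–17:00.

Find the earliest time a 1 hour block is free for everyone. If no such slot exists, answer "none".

Freya free within 10:00–17:00: 12:00–12:10, 12:50–17:00.
Ximena free within 10:00–17:00: 10:00–10:20, 12:30–16:50.
Freya ∩ Ximena: 12:50–16:50.
Freya ∩ Ximena ∩ Pablo: 12:50–13:10, 13:30–14:30, 15:40–16:50.
Windows ≥ 60 min: 13:30–14:30, 15:40–16:50.
Earliest such window starts at 13:30.

13:30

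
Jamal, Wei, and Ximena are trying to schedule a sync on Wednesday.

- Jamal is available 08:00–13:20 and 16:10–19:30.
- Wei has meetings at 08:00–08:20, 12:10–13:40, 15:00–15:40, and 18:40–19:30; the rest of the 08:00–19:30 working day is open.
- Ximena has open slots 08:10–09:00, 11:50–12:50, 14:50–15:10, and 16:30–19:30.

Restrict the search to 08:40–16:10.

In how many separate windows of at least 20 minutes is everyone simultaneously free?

Wei free within 08:00–19:30: 08:20–12:10, 13:40–15:00, 15:40–18:40.
Jamal ∩ Wei: 08:20–12:10, 16:10–18:40.
Jamal ∩ Wei ∩ Ximena: 08:20–09:00, 11:50–12:10, 16:30–18:40.
Restricted to 08:40–16:10: 08:40–09:00, 11:50–12:10.
Windows ≥ 20 min: 08:40–09:00, 11:50–12:10.
That's 2 windows.

2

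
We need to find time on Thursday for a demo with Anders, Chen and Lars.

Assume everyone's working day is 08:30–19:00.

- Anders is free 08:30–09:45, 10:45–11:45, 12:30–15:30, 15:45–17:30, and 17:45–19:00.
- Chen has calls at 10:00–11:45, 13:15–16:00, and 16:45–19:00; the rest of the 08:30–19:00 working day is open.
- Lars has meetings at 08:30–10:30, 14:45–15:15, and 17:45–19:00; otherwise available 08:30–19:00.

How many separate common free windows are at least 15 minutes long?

Chen free within 08:30–19:00: 08:30–10:00, 11:45–13:15, 16:00–16:45.
Lars free within 08:30–19:00: 10:30–14:45, 15:15–17:45.
Anders ∩ Chen: 08:30–09:45, 12:30–13:15, 16:00–16:45.
Anders ∩ Chen ∩ Lars: 12:30–13:15, 16:00–16:45.
Windows ≥ 15 min: 12:30–13:15, 16:00–16:45.
That's 2 windows.

2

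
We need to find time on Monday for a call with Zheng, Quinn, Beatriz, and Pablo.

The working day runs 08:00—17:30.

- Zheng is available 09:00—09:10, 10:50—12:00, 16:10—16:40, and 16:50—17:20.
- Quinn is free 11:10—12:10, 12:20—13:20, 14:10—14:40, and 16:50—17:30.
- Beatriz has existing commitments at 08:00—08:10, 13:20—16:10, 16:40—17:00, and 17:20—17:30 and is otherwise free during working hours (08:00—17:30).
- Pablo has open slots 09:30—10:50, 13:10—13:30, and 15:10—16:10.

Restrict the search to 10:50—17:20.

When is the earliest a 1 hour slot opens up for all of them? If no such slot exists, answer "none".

none

Beatriz free within 08:00–17:30: 08:10–13:20, 16:10–16:40, 17:00–17:20.
Zheng ∩ Quinn: 11:10–12:00, 16:50–17:20.
Zheng ∩ Quinn ∩ Beatriz: 11:10–12:00, 17:00–17:20.
Zheng ∩ Quinn ∩ Beatriz ∩ Pablo: (none).
Restricted to 10:50–17:20: (none).
Windows ≥ 60 min: (none).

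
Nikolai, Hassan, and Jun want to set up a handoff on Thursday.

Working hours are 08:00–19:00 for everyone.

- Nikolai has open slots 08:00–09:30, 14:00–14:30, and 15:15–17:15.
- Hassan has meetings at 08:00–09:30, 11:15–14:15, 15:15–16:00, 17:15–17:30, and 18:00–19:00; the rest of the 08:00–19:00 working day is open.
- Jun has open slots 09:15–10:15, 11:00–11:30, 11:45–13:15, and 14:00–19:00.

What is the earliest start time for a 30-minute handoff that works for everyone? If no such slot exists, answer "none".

16:00

Hassan free within 08:00–19:00: 09:30–11:15, 14:15–15:15, 16:00–17:15, 17:30–18:00.
Nikolai ∩ Hassan: 14:15–14:30, 16:00–17:15.
Nikolai ∩ Hassan ∩ Jun: 14:15–14:30, 16:00–17:15.
Windows ≥ 30 min: 16:00–17:15.
Earliest such window starts at 16:00.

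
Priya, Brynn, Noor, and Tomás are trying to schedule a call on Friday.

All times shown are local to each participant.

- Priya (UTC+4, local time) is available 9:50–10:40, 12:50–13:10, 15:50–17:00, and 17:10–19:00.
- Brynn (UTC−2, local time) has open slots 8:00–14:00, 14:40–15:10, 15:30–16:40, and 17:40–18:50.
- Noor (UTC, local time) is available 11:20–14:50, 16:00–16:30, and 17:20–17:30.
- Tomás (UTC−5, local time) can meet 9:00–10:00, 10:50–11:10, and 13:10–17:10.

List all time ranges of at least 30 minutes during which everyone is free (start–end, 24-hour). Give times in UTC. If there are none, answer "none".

14:00–14:50

Priya → UTC: 05:50–06:40, 08:50–09:10, 11:50–13:00, 13:10–15:00.
Brynn → UTC: 10:00–16:00, 16:40–17:10, 17:30–18:40, 19:40–20:50.
Noor → UTC: 11:20–14:50, 16:00–16:30, 17:20–17:30.
Tomás → UTC: 14:00–15:00, 15:50–16:10, 18:10–22:10.
Priya ∩ Brynn: 11:50–13:00, 13:10–15:00.
Priya ∩ Brynn ∩ Noor: 11:50–13:00, 13:10–14:50.
Priya ∩ Brynn ∩ Noor ∩ Tomás: 14:00–14:50.
Windows ≥ 30 min: 14:00–14:50.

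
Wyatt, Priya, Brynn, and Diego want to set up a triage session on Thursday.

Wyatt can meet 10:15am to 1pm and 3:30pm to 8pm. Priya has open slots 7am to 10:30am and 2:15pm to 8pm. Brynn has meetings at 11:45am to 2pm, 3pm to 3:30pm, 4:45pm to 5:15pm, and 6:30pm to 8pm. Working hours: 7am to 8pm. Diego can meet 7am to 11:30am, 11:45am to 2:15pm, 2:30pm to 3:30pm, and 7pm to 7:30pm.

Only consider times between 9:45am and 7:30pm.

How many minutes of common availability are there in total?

15 minutes

Brynn free within 07:00–20:00: 07:00–11:45, 14:00–15:00, 15:30–16:45, 17:15–18:30.
Wyatt ∩ Priya: 10:15–10:30, 15:30–20:00.
Wyatt ∩ Priya ∩ Brynn: 10:15–10:30, 15:30–16:45, 17:15–18:30.
Wyatt ∩ Priya ∩ Brynn ∩ Diego: 10:15–10:30.
Restricted to 09:45–19:30: 10:15–10:30.
Total common minutes: 15.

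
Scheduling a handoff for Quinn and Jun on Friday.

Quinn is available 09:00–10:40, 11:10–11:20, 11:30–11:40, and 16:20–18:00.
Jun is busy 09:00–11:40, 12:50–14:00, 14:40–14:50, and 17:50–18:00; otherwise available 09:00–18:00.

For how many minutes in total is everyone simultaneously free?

Jun free within 09:00–18:00: 11:40–12:50, 14:00–14:40, 14:50–17:50.
Quinn ∩ Jun: 16:20–17:50.
Total common minutes: 90.

90 minutes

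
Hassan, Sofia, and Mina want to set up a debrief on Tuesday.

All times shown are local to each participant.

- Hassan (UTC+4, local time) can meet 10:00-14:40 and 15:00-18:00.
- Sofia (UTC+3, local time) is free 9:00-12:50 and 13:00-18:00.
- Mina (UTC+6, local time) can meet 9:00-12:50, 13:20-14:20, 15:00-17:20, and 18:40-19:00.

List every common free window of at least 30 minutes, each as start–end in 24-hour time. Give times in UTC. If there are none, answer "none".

06:00–06:50, 07:20–08:20, 09:00–09:50, 10:00–10:40

Hassan → UTC: 06:00–10:40, 11:00–14:00.
Sofia → UTC: 06:00–09:50, 10:00–15:00.
Mina → UTC: 03:00–06:50, 07:20–08:20, 09:00–11:20, 12:40–13:00.
Hassan ∩ Sofia: 06:00–09:50, 10:00–10:40, 11:00–14:00.
Hassan ∩ Sofia ∩ Mina: 06:00–06:50, 07:20–08:20, 09:00–09:50, 10:00–10:40, 11:00–11:20, 12:40–13:00.
Windows ≥ 30 min: 06:00–06:50, 07:20–08:20, 09:00–09:50, 10:00–10:40.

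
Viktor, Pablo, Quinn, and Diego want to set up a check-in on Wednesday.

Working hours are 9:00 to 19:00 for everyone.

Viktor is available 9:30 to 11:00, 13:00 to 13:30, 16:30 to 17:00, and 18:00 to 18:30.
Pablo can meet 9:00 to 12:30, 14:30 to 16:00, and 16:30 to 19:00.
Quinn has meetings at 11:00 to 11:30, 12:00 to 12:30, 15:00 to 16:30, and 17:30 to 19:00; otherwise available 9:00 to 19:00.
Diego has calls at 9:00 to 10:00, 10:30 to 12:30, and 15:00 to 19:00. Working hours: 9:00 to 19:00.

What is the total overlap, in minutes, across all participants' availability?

Quinn free within 09:00–19:00: 09:00–11:00, 11:30–12:00, 12:30–15:00, 16:30–17:30.
Diego free within 09:00–19:00: 10:00–10:30, 12:30–15:00.
Viktor ∩ Pablo: 09:30–11:00, 16:30–17:00, 18:00–18:30.
Viktor ∩ Pablo ∩ Quinn: 09:30–11:00, 16:30–17:00.
Viktor ∩ Pablo ∩ Quinn ∩ Diego: 10:00–10:30.
Total common minutes: 30.

30 minutes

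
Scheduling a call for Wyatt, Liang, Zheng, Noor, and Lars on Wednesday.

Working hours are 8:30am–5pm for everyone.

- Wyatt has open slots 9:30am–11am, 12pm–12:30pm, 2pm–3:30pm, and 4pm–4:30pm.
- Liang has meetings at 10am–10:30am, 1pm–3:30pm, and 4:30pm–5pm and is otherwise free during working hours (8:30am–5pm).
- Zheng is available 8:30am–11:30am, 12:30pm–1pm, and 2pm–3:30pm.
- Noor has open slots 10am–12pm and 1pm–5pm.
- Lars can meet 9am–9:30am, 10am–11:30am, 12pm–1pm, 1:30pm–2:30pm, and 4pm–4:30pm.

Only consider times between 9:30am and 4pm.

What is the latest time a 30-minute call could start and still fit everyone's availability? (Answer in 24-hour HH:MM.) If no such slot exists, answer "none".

10:30

Liang free within 08:30–17:00: 08:30–10:00, 10:30–13:00, 15:30–16:30.
Wyatt ∩ Liang: 09:30–10:00, 10:30–11:00, 12:00–12:30, 16:00–16:30.
Wyatt ∩ Liang ∩ Zheng: 09:30–10:00, 10:30–11:00.
Wyatt ∩ Liang ∩ Zheng ∩ Noor: 10:30–11:00.
Wyatt ∩ Liang ∩ Zheng ∩ Noor ∩ Lars: 10:30–11:00.
Restricted to 09:30–16:00: 10:30–11:00.
Windows ≥ 30 min: 10:30–11:00.
Latest start in the last window 10:30–11:00 is 11:00 − 30 min = 10:30.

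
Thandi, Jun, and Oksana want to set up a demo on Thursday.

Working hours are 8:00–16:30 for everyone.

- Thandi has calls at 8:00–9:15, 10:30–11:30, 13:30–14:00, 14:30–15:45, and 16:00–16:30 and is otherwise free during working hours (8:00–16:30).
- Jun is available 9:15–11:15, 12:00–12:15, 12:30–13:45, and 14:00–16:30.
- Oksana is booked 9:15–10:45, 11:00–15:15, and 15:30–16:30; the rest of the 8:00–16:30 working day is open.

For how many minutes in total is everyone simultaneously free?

Thandi free within 08:00–16:30: 09:15–10:30, 11:30–13:30, 14:00–14:30, 15:45–16:00.
Oksana free within 08:00–16:30: 08:00–09:15, 10:45–11:00, 15:15–15:30.
Thandi ∩ Jun: 09:15–10:30, 12:00–12:15, 12:30–13:30, 14:00–14:30, 15:45–16:00.
Thandi ∩ Jun ∩ Oksana: (none).
Total common minutes: 0.

0 minutes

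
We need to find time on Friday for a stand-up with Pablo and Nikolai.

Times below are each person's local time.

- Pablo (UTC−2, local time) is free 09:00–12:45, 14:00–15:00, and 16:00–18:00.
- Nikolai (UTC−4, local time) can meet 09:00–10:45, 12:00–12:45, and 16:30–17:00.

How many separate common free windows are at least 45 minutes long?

2

Pablo → UTC: 11:00–14:45, 16:00–17:00, 18:00–20:00.
Nikolai → UTC: 13:00–14:45, 16:00–16:45, 20:30–21:00.
Pablo ∩ Nikolai: 13:00–14:45, 16:00–16:45.
Windows ≥ 45 min: 13:00–14:45, 16:00–16:45.
That's 2 windows.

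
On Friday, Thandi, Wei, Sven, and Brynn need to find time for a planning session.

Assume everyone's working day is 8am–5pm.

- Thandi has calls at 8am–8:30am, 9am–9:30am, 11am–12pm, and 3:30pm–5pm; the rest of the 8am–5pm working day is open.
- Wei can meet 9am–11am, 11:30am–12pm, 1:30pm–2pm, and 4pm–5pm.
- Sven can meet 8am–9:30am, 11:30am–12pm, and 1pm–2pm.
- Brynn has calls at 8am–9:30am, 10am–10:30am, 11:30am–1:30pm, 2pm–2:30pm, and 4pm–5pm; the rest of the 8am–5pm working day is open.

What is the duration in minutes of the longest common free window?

30 minutes

Thandi free within 08:00–17:00: 08:30–09:00, 09:30–11:00, 12:00–15:30.
Brynn free within 08:00–17:00: 09:30–10:00, 10:30–11:30, 13:30–14:00, 14:30–16:00.
Thandi ∩ Wei: 09:30–11:00, 13:30–14:00.
Thandi ∩ Wei ∩ Sven: 13:30–14:00.
Thandi ∩ Wei ∩ Sven ∩ Brynn: 13:30–14:00.
Single common window of 30 minutes.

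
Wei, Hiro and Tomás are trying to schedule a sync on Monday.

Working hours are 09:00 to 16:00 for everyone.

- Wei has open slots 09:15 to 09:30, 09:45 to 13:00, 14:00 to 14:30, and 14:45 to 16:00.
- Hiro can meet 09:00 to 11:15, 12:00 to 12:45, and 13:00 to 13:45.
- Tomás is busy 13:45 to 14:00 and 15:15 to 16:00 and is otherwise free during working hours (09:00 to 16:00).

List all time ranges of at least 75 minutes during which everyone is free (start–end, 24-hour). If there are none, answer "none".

09:45–11:15

Tomás free within 09:00–16:00: 09:00–13:45, 14:00–15:15.
Wei ∩ Hiro: 09:15–09:30, 09:45–11:15, 12:00–12:45.
Wei ∩ Hiro ∩ Tomás: 09:15–09:30, 09:45–11:15, 12:00–12:45.
Windows ≥ 75 min: 09:45–11:15.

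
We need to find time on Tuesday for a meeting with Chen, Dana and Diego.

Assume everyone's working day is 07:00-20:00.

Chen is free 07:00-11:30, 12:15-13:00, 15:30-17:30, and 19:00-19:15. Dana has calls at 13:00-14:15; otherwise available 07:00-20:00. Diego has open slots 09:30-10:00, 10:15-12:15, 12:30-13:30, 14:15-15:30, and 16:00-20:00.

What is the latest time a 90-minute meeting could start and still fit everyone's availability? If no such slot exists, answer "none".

16:00

Dana free within 07:00–20:00: 07:00–13:00, 14:15–20:00.
Chen ∩ Dana: 07:00–11:30, 12:15–13:00, 15:30–17:30, 19:00–19:15.
Chen ∩ Dana ∩ Diego: 09:30–10:00, 10:15–11:30, 12:30–13:00, 16:00–17:30, 19:00–19:15.
Windows ≥ 90 min: 16:00–17:30.
Latest start in the last window 16:00–17:30 is 17:30 − 90 min = 16:00.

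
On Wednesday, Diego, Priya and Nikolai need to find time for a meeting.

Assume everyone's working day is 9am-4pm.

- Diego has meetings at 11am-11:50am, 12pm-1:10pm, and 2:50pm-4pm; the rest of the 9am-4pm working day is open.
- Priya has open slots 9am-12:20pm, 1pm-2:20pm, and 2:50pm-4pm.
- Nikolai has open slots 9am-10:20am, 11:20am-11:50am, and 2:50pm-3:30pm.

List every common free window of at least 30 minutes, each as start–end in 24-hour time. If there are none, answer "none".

09:00–10:20

Diego free within 09:00–16:00: 09:00–11:00, 11:50–12:00, 13:10–14:50.
Diego ∩ Priya: 09:00–11:00, 11:50–12:00, 13:10–14:20.
Diego ∩ Priya ∩ Nikolai: 09:00–10:20.
Windows ≥ 30 min: 09:00–10:20.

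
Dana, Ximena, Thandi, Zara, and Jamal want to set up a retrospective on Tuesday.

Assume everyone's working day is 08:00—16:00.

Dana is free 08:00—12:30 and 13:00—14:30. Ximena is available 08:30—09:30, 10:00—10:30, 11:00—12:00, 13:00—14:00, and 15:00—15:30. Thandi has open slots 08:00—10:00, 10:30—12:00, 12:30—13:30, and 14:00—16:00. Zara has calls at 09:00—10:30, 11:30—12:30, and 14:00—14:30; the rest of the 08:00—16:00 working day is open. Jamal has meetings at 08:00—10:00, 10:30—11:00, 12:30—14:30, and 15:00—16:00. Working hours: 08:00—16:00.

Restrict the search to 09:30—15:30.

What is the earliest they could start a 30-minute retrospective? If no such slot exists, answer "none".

Zara free within 08:00–16:00: 08:00–09:00, 10:30–11:30, 12:30–14:00, 14:30–16:00.
Jamal free within 08:00–16:00: 10:00–10:30, 11:00–12:30, 14:30–15:00.
Dana ∩ Ximena: 08:30–09:30, 10:00–10:30, 11:00–12:00, 13:00–14:00.
Dana ∩ Ximena ∩ Thandi: 08:30–09:30, 11:00–12:00, 13:00–13:30.
Dana ∩ Ximena ∩ Thandi ∩ Zara: 08:30–09:00, 11:00–11:30, 13:00–13:30.
Dana ∩ Ximena ∩ Thandi ∩ Zara ∩ Jamal: 11:00–11:30.
Restricted to 09:30–15:30: 11:00–11:30.
Windows ≥ 30 min: 11:00–11:30.
Earliest such window starts at 11:00.

11:00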